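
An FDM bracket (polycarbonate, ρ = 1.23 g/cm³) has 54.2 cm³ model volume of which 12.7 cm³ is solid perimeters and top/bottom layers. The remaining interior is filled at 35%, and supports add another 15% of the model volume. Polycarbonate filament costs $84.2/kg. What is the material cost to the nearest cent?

Volume inside the shell = 54.2 − 12.7 = 41.5 cm³.
Infill deposited = 0.35 × 41.5, so 14.525 cm³.
Support = 0.15 × 54.2, so 8.13 cm³.
Deposited volume = 12.7 + 14.525 + 8.13, so 35.355 cm³.
Mass = 35.355 × 1.23 = 43.48665 g.
Cost = 43.48665 g / 1000 × $84.2/kg = $3.66.

$3.66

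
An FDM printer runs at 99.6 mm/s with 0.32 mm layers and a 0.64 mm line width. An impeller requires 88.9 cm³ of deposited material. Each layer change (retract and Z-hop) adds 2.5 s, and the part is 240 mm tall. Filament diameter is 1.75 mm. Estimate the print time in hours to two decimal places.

1.73 hours

Line area = 0.32 × 0.64 = 0.2048 mm².
Total extruded path = 88900/0.2048 = 434082 mm.
Print-move time: 434082 / 99.6 → 4358.3 s.
Number of layers: 240 / 0.32 → 750 (rounded up).
Non-print overhead = 750 × 2.5 = 1875 s.
Altogether 4358.3 + 1875 = 6233.3 s, i.e. 1.73 hours.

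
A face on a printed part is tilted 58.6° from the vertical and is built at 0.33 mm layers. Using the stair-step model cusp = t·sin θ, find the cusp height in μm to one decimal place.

281.7 μm

Cusp = layer height × sin(58.6°) = 0.33 × 0.8536 = 0.281688 mm = 281.7 μm.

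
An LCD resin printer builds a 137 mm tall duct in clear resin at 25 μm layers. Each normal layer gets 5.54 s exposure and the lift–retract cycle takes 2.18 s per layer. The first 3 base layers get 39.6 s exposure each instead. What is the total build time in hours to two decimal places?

11.78 hours

Number of layers: 137 / 0.025 → 5480 (rounded up).
Base layers = 3 × (39.6 + 2.18) = 125.34 s.
Normal layers = 5477 × (5.54 + 2.18), so 42282.44 s.
Sum: 125.34 + 42282.44 = 42407.78 s → 11.78 hours.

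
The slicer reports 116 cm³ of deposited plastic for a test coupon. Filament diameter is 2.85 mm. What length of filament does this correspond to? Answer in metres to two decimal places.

18.18 m

A = π r² = π × 1.425² = 6.3794 mm².
Length = 116 cm³ / 6.3794 mm² = 116000 / 6.3794 = 18183.53 mm = 18.18 m.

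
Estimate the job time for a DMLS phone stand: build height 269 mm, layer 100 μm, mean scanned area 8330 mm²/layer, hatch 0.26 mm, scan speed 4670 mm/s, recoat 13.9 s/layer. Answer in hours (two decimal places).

15.51 hours

Layer count = ceil(269 / 0.1) = 2690.
Hatch length per layer = 8330 / 0.26, so 32038.5 mm.
Per-layer scan time = 32038.5 / 4670 = 6.8605 s.
Per-layer time = 6.8605 + 13.9, so 20.7605 s.
Total: 2690 × 20.7605 s = 55845.745 s → 15.51 hours.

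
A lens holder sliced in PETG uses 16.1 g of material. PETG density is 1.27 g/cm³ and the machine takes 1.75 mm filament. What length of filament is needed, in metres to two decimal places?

5.27 m

Extruded volume: 16.1/1.27 = 12.6772 cm³ (12677.2 mm³).
A = π r² = π × 0.875² = 2.4053 mm².
L = V/A = 12677.2/2.4053 = 5270.53 mm → 5.27 m.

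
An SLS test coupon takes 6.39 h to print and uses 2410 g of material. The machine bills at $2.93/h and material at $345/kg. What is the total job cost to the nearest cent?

$850.17

Machine-time cost = 2.93 × 6.39, so $18.7227.
Material cost = 345 × 2410/1000 = $831.45.
Job cost: 18.7227 + 831.45 = 850.1727 ≈ $850.17.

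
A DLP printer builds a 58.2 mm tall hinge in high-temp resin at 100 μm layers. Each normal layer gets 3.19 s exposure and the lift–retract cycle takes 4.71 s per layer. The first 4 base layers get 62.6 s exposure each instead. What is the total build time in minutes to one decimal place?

80.6 minutes

Number of layers: 58.2 / 0.1 → 582 (rounded up).
Burn-in layers: 4 × (62.6 + 4.71) → 269.24 s.
Normal layers = 578 × (3.19 + 4.71), so 4566.2 s.
Sum: 269.24 + 4566.2 = 4835.44 s → 80.6 minutes.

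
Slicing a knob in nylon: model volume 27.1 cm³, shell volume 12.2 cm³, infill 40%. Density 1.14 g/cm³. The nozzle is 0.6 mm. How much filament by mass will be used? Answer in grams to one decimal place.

20.7 g

Volume inside the shell: 27.1 − 12.2 → 14.9 cm³.
Infill deposited: 0.40 × 14.9 → 5.96 cm³.
Deposited volume = 12.2 + 5.96 = 18.16 cm³.
Mass = 18.16 × 1.14, so 20.7024 g.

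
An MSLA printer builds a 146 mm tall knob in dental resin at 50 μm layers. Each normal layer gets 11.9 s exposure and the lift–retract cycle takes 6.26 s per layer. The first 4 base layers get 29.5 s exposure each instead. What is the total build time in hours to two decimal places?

14.75 hours

Number of layers: 146 / 0.05 → 2920 (rounded up).
Base layers = 4 × (29.5 + 6.26), so 143.04 s.
Remaining layers = 2916 × (11.9 + 6.26), so 52954.56 s.
Sum: 143.04 + 52954.56 = 53097.6 s → 14.75 hours.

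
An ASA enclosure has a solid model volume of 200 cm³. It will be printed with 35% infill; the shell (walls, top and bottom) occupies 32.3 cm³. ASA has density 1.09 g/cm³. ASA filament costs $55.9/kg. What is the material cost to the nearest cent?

$5.54

Interior volume = 200 − 32.3, so 167.7 cm³.
Deposited infill = 0.35 × 167.7 = 58.695 cm³.
Deposited volume = 32.3 + 58.695 = 90.995 cm³.
Mass = 90.995 × 1.09, so 99.18455 g.
Cost = 99.18455 g / 1000 × $55.9/kg = $5.54.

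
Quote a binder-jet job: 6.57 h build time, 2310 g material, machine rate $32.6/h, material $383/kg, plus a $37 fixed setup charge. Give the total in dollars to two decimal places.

$1135.91

Machine cost = 32.6 × 6.57, so $214.182.
Material charge: 383 × 2310/1000 → $884.73.
Total = 214.182 + 884.73 + 37 = 1135.912 ≈ $1135.91.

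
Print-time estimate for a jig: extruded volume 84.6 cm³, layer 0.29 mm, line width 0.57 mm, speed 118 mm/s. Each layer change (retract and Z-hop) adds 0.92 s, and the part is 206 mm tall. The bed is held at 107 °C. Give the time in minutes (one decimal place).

Bead cross-section = 0.29 × 0.57, so 0.1653 mm².
Path length: 84600 mm³ / 0.1653 mm² → 511796.7 mm.
Time extruding = 511796.7 / 118, so 4337.3 s.
Layers = ⌈206/0.29⌉ = 711.
Non-print overhead = 711 × 0.92 = 654.12 s.
Total = 4337.3 + 654.12 = 4991.42 s = 83.2 minutes.

83.2 minutes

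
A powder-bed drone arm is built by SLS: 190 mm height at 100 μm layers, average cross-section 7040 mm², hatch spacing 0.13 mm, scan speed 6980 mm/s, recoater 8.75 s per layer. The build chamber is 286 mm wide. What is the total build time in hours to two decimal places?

Layers = ⌈190/0.1⌉ = 1900.
Per-layer scan distance: 7040 / 0.13 → 54153.8 mm.
Laser time per layer = 54153.8 / 6980, so 7.7584 s.
Layer cycle = 7.7584 + 8.75 = 16.5084 s.
Build time = 1900 × 16.5084 = 31365.96 s = 8.71 hours.

8.71 hours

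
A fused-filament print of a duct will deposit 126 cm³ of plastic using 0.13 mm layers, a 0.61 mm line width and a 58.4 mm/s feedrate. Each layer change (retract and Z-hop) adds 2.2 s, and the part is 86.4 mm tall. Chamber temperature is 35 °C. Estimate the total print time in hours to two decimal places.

7.96 hours

Bead cross-section = 0.13 × 0.61 = 0.0793 mm².
Total extruded path = 126000/0.0793 = 1588902.9 mm.
Print-move time: 1588902.9 / 58.4 → 27207.2 s.
Number of layers: 86.4 / 0.13 → 665 (rounded up).
Layer-change overhead: 665 × 2.2 → 1463 s.
Altogether 27207.2 + 1463 = 28670.2 s, i.e. 7.96 hours.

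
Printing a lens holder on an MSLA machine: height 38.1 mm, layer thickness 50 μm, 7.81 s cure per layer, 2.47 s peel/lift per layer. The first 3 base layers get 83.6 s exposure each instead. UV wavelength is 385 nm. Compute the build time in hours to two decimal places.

2.24 hours

Layer count = ceil(38.1 / 0.05) = 762.
Burn-in layers = 3 × (83.6 + 2.47), so 258.21 s.
Regular layers = 759 × (7.81 + 2.47) = 7802.52 s.
Total = 258.21 + 7802.52 = 8060.73 s = 2.24 hours.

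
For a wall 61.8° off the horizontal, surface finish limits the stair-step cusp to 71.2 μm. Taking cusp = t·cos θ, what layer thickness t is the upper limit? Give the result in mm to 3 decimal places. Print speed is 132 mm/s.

0.151 mm

cos(61.8°) = 0.4726; t_max = 0.0712/0.4726 = 0.151 mm.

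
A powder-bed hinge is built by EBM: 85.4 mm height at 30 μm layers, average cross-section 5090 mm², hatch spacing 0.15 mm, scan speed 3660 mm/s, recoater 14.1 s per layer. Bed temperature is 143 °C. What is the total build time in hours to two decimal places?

Layers = ⌈85.4/0.03⌉ = 2847.
Per-layer scan distance = 5090 / 0.15 = 33933.3 mm.
Beam time per layer = 33933.3 / 3660 = 9.2714 s.
Time per layer = 9.2714 + 14.1, so 23.3714 s.
2847 layers × 23.3714 s/layer = 66538.3758 s, i.e. 18.48 hours.

18.48 hours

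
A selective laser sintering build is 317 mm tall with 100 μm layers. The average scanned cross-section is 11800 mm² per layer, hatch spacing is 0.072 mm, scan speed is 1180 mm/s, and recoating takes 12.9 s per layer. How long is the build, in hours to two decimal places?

133.66 hours

Layer count = ceil(317 / 0.1) = 3170.
Per-layer scan distance: 11800 / 0.072 → 163888.9 mm.
Per-layer scan time: 163888.9 / 1180 → 138.8889 s.
Layer cycle = 138.8889 + 12.9 = 151.7889 s.
3170 layers × 151.7889 s/layer = 481170.813 s, i.e. 133.66 hours.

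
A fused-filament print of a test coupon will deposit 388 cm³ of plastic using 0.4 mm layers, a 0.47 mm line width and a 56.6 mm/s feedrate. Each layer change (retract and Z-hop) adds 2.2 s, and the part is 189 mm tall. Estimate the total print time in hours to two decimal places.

Extrusion cross-section = 0.4 × 0.47 = 0.188 mm².
Path length: 388000 mm³ / 0.188 mm² → 2063829.8 mm.
Extrusion time: 2063829.8 / 56.6 → 36463.4 s.
Layers = ⌈189/0.4⌉ = 473.
Non-print overhead = 473 × 2.2, so 1040.6 s.
Altogether 36463.4 + 1040.6 = 37504 s, i.e. 10.42 hours.

10.42 hours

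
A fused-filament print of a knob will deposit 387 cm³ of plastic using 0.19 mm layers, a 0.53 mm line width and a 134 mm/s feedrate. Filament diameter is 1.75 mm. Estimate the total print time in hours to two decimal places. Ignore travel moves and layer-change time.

Bead cross-section = 0.19 × 0.53 = 0.1007 mm².
Toolpath length = 387 cm³ / 0.1007 mm² = 387000 / 0.1007 = 3843098.3 mm.
Time extruding = 3843098.3 / 134, so 28679.8 s.
In the requested units: 28679.8 s = 7.97 hours.

7.97 hours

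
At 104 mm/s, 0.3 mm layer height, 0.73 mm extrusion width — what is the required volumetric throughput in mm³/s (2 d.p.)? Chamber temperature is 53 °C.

Extrusion cross-section = 0.3 × 0.73 = 0.219 mm².
Q = v·A = 104 × 0.219 = 22.78 mm³/s.

22.78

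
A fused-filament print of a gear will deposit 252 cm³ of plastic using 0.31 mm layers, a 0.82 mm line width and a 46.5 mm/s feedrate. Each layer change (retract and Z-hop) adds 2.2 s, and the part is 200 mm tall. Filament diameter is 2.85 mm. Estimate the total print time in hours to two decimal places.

6.32 hours

Extrusion cross-section = 0.31 × 0.82, so 0.2542 mm².
Path length: 252000 mm³ / 0.2542 mm² → 991345.4 mm.
Extrusion time = 991345.4 / 46.5, so 21319.3 s.
Layers = ⌈200/0.31⌉ = 646.
Non-print overhead = 646 × 2.2 = 1421.2 s.
Total = 21319.3 + 1421.2 = 22740.5 s = 6.32 hours.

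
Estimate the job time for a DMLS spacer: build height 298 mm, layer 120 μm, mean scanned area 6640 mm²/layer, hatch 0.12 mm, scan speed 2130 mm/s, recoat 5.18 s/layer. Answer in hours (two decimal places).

Layers = ⌈298/0.12⌉ = 2484.
Scan path per layer = 6640 / 0.12 = 55333.3 mm.
Scan time per layer = 55333.3 / 2130, so 25.9781 s.
Time per layer = 25.9781 + 5.18 = 31.1581 s.
Total: 2484 × 31.1581 s = 77396.7204 s → 21.50 hours.

21.50 hours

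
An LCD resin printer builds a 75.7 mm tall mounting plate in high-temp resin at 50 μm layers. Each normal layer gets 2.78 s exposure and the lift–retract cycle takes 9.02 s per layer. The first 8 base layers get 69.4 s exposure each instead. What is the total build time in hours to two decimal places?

Layer count = ceil(75.7 / 0.05) = 1514.
Burn-in layers = 8 × (69.4 + 9.02) = 627.36 s.
Remaining layers: 1506 × (2.78 + 9.02) → 17770.8 s.
Sum: 627.36 + 17770.8 = 18398.16 s → 5.11 hours.

5.11 hours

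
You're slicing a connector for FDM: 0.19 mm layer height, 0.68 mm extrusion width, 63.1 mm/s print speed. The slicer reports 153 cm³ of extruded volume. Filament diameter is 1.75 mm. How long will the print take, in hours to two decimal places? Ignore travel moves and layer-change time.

Bead cross-section = 0.19 × 0.68 = 0.1292 mm².
Toolpath length = 153 cm³ / 0.1292 mm² = 153000 / 0.1292 = 1184210.5 mm.
Print-move time: 1184210.5 / 63.1 → 18767.2 s.
18767.2 s = 5.21 hours.

5.21 hours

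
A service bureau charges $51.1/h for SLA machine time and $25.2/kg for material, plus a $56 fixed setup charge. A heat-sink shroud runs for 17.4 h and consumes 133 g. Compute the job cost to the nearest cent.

$948.49

Machine cost = 51.1 × 17.4 = $889.14.
Material cost = 25.2 × 133/1000 = $3.3516.
Adding setup: 889.14 + 3.3516 + 56 → 948.4916 ≈ $948.49.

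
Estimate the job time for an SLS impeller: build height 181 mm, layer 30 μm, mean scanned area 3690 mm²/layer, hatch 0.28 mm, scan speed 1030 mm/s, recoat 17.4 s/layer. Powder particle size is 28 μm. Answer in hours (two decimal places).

Layers = ⌈181/0.03⌉ = 6034.
Hatch length per layer = 3690 / 0.28, so 13178.6 mm.
Laser time per layer = 13178.6 / 1030 = 12.7948 s.
Per-layer time = 12.7948 + 17.4 = 30.1948 s.
Build time = 6034 × 30.1948 = 182195.4232 s = 50.61 hours.

50.61 hours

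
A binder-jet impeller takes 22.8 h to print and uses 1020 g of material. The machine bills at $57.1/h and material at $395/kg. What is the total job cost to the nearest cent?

$1704.78

Time charge = 57.1 × 22.8, so $1301.88.
Material charge: 395 × 1020/1000 → $402.90.
Total = 1301.88 + 402.90 = $1704.78.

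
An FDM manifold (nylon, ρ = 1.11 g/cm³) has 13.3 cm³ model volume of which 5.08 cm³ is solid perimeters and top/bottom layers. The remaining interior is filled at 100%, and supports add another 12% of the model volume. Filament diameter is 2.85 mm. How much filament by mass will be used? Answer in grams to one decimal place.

Interior volume: 13.3 − 5.08 → 8.22 cm³.
Infill volume = 1.00 × 8.22, so 8.22 cm³.
Support = 0.12 × 13.3 = 1.596 cm³.
Total extruded = 5.08 + 8.22 + 1.596, so 14.896 cm³.
Mass: 14.896 × 1.11 → 16.53456 g.

16.5 g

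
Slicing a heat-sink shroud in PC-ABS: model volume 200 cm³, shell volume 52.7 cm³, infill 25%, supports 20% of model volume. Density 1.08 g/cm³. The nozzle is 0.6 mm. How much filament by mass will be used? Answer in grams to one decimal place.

139.9 g

Interior volume = 200 − 52.7, so 147.3 cm³.
Infill volume = 0.25 × 147.3, so 36.825 cm³.
Support: 0.20 × 200 → 40 cm³.
Total printed volume = 52.7 + 36.825 + 40 = 129.525 cm³.
Mass = 129.525 × 1.08 = 139.887 g.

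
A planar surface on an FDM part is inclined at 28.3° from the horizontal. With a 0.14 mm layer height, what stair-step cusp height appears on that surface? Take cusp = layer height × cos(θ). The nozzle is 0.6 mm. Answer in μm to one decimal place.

Cusp = layer height × cos(28.3°) = 0.14 × 0.8805 = 0.12327 mm = 123.3 μm.

123.3 μm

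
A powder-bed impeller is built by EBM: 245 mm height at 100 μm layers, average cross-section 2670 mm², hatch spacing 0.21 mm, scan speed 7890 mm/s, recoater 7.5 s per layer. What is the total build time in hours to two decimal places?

Layers = ⌈245/0.1⌉ = 2450.
Scan path per layer: 2670 / 0.21 → 12714.3 mm.
Scan time per layer = 12714.3 / 7890, so 1.6114 s.
Layer cycle = 1.6114 + 7.5 = 9.1114 s.
Total: 2450 × 9.1114 s = 22322.93 s → 6.20 hours.

6.20 hours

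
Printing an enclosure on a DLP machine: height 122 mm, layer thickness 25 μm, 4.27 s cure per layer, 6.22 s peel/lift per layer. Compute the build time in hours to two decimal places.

14.22 hours

Layer count = ceil(122 / 0.025) = 4880.
Cycle time: 4.27 + 6.22 → 10.49 s.
Total = 4880 × 10.49 = 51191.2 s = 14.22 hours.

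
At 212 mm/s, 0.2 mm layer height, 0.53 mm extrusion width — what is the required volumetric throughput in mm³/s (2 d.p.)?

22.47

Bead cross-section: 0.2 × 0.53 → 0.106 mm².
Volumetric flow = 212 × 0.106 = 22.47 mm³/s.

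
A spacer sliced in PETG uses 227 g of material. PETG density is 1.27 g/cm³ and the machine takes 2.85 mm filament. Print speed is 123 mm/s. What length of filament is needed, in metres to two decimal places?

28.02 m

Extruded volume: 227/1.27 = 178.7402 cm³ (178740.2 mm³).
Cross-section of 2.85 mm filament: π·(2.85/2)² = 6.3794 mm².
Length = 178740.2 / 6.3794 = 28018.34 mm = 28.02 m.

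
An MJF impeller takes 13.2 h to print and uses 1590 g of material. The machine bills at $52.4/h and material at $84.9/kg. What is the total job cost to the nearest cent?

Time charge = 52.4 × 13.2 = $691.68.
Feedstock cost: 84.9 × 1590/1000 → $134.991.
Total = 691.68 + 134.991 = 826.671 ≈ $826.67.

$826.67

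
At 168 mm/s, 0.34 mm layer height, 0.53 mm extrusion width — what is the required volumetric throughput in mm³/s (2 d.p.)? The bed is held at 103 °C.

30.27

Extrusion cross-section = 0.34 × 0.53 = 0.1802 mm².
Q = v·A = 168 × 0.1802 = 30.27 mm³/s.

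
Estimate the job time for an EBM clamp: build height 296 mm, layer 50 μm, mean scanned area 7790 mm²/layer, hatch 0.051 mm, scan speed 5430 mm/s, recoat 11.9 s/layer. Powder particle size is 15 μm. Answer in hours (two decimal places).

65.83 hours

Number of layers: 296 / 0.05 → 5920 (rounded up).
Scan path per layer: 7790 / 0.051 → 152745.1 mm.
Beam time per layer = 152745.1 / 5430, so 28.1299 s.
Layer cycle = 28.1299 + 11.9 = 40.0299 s.
Build time = 5920 × 40.0299 = 236977.008 s = 65.83 hours.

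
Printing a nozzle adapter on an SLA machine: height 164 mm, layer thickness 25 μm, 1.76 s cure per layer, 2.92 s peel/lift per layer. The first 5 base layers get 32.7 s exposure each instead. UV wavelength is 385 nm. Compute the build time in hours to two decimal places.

Layers = ⌈164/0.025⌉ = 6560.
Base layers = 5 × (32.7 + 2.92) = 178.1 s.
Remaining layers = 6555 × (1.76 + 2.92) = 30677.4 s.
Total = 178.1 + 30677.4 = 30855.5 s = 8.57 hours.

8.57 hours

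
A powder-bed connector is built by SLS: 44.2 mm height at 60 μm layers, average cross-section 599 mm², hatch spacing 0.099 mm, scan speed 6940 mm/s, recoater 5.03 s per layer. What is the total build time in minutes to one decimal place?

Layer count = ceil(44.2 / 0.06) = 737.
Scan path per layer: 599 / 0.099 → 6050.5 mm.
Laser time per layer = 6050.5 / 6940, so 0.8718 s.
Per-layer time = 0.8718 + 5.03 = 5.9018 s.
737 layers × 5.9018 s/layer = 4349.6266 s, i.e. 72.5 minutes.

72.5 minutes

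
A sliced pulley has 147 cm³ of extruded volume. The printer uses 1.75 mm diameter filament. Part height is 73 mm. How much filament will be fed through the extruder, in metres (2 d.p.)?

61.12 m

A = π r² = π × 0.875² = 2.4053 mm².
L = 147000 mm³ / 2.4053 mm² = 61115.04 mm, i.e. 61.12 m.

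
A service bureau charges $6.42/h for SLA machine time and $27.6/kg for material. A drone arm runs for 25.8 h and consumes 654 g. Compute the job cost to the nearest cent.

Machine cost = 6.42 × 25.8 = $165.636.
Material charge: 27.6 × 654/1000 → $18.0504.
Total = 165.636 + 18.0504 = 183.6864 ≈ $183.69.

$183.69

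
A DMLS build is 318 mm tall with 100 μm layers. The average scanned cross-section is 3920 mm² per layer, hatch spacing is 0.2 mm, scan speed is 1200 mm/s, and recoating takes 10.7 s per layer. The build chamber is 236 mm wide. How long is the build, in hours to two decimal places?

23.88 hours

Number of layers: 318 / 0.1 → 3180 (rounded up).
Per-layer scan distance = 3920 / 0.2, so 19600 mm.
Laser time per layer = 19600 / 1200, so 16.3333 s.
Time per layer = 16.3333 + 10.7 = 27.0333 s.
Total: 3180 × 27.0333 s = 85965.894 s → 23.88 hours.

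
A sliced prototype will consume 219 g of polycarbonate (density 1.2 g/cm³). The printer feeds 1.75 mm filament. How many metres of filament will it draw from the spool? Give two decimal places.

75.87 m

Volume = 219 g / 1.2 g·cm⁻³ = 182.5 cm³ = 182500 mm³.
Cross-section of 1.75 mm filament: π·(1.75/2)² = 2.4053 mm².
Length = 182500 / 2.4053 = 75874.11 mm = 75.87 m.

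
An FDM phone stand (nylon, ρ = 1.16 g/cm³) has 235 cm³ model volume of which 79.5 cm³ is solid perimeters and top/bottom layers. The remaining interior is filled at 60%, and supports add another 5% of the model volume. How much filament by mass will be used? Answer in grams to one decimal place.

214.1 g

Volume inside the shell = 235 − 79.5, so 155.5 cm³.
Deposited infill = 0.60 × 155.5 = 93.3 cm³.
Support: 0.05 × 235 → 11.75 cm³.
Total printed volume = 79.5 + 93.3 + 11.75 = 184.55 cm³.
Mass = 184.55 × 1.16, so 214.078 g.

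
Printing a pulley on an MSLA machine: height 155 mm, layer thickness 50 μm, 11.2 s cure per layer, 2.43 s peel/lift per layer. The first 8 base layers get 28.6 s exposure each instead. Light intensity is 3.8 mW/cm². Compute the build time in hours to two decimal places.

11.78 hours

Number of layers: 155 / 0.05 → 3100 (rounded up).
Bottom layers = 8 × (28.6 + 2.43) = 248.24 s.
Remaining layers: 3092 × (11.2 + 2.43) → 42143.96 s.
Sum: 248.24 + 42143.96 = 42392.2 s → 11.78 hours.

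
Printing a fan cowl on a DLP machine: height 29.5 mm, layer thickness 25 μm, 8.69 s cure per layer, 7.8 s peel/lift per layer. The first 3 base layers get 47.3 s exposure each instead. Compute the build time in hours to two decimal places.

Number of layers: 29.5 / 0.025 → 1180 (rounded up).
Base layers: 3 × (47.3 + 7.8) → 165.3 s.
Remaining layers: 1177 × (8.69 + 7.8) → 19408.73 s.
Sum: 165.3 + 19408.73 = 19574.03 s → 5.44 hours.

5.44 hours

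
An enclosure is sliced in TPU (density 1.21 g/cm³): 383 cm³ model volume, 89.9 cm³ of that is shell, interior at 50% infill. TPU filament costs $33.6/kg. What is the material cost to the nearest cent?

$9.61

Volume inside the shell = 383 − 89.9 = 293.1 cm³.
Infill deposited: 0.50 × 293.1 → 146.55 cm³.
Total extruded = 89.9 + 146.55 = 236.45 cm³.
Mass = 236.45 × 1.21, so 286.1045 g.
Cost = 286.1045 g / 1000 × $33.6/kg = $9.61.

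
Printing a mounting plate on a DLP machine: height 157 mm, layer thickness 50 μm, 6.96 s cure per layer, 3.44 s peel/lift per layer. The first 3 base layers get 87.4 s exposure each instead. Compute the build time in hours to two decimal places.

9.14 hours

Layers = ⌈157/0.05⌉ = 3140.
Base layers = 3 × (87.4 + 3.44) = 272.52 s.
Normal layers: 3137 × (6.96 + 3.44) → 32624.8 s.
Total = 272.52 + 32624.8 = 32897.32 s = 9.14 hours.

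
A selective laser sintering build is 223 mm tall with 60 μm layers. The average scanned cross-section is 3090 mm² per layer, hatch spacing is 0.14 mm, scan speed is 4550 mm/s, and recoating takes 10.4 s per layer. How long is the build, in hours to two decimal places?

15.75 hours

Number of layers: 223 / 0.06 → 3717 (rounded up).
Hatch length per layer = 3090 / 0.14 = 22071.4 mm.
Laser time per layer: 22071.4 / 4550 → 4.8509 s.
Time per layer = 4.8509 + 10.4, so 15.2509 s.
3717 layers × 15.2509 s/layer = 56687.5953 s, i.e. 15.75 hours.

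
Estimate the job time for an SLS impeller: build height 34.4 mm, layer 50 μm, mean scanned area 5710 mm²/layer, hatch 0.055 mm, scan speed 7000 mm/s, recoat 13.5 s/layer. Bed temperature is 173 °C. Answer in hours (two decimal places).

5.41 hours

Layers = ⌈34.4/0.05⌉ = 688.
Hatch length per layer = 5710 / 0.055, so 103818.2 mm.
Scan time per layer: 103818.2 / 7000 → 14.8312 s.
Time per layer = 14.8312 + 13.5 = 28.3312 s.
688 layers × 28.3312 s/layer = 19491.8656 s, i.e. 5.41 hours.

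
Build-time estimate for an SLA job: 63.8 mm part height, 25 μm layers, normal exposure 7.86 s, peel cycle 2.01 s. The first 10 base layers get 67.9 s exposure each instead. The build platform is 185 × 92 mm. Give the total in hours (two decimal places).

Layers = ⌈63.8/0.025⌉ = 2552.
Bottom layers = 10 × (67.9 + 2.01), so 699.1 s.
Regular layers = 2542 × (7.86 + 2.01) = 25089.54 s.
Total = 699.1 + 25089.54 = 25788.64 s = 7.16 hours.

7.16 hours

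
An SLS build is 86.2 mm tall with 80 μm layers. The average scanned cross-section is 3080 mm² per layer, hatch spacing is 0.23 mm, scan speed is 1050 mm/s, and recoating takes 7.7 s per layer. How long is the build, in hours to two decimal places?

Layer count = ceil(86.2 / 0.08) = 1078.
Scan path per layer: 3080 / 0.23 → 13391.3 mm.
Per-layer scan time = 13391.3 / 1050, so 12.7536 s.
Layer cycle = 12.7536 + 7.7, so 20.4536 s.
Total: 1078 × 20.4536 s = 22048.9808 s → 6.12 hours.

6.12 hours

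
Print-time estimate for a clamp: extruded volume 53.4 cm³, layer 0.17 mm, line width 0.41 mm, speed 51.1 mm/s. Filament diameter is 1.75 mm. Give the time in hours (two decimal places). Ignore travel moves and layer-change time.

Extrusion cross-section: 0.17 × 0.41 → 0.0697 mm².
Path length: 53400 mm³ / 0.0697 mm² → 766140.6 mm.
Print-move time: 766140.6 / 51.1 → 14993 s.
Converting: 14993 s = 4.16 hours.

4.16 hours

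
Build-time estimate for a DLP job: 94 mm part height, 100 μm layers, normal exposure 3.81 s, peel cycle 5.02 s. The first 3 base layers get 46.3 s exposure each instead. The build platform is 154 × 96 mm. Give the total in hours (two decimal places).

2.34 hours

Number of layers: 94 / 0.1 → 940 (rounded up).
Burn-in layers = 3 × (46.3 + 5.02), so 153.96 s.
Normal layers: 937 × (3.81 + 5.02) → 8273.71 s.
Total = 153.96 + 8273.71 = 8427.67 s = 2.34 hours.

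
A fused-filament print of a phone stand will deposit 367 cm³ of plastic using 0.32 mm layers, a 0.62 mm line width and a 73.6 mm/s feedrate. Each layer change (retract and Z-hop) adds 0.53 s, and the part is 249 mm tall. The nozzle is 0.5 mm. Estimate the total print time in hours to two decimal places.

7.10 hours

Bead cross-section: 0.32 × 0.62 → 0.1984 mm².
Toolpath length = 367 cm³ / 0.1984 mm² = 367000 / 0.1984 = 1849798.4 mm.
Time extruding = 1849798.4 / 73.6, so 25133.1 s.
Layer count = ceil(249 / 0.32) = 779.
Z-hop total = 779 × 0.53, so 412.87 s.
Total = 25133.1 + 412.87 = 25545.97 s = 7.10 hours.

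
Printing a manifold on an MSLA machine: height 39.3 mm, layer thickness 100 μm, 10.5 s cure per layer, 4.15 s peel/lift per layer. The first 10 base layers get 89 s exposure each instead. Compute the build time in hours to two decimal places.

Layers = ⌈39.3/0.1⌉ = 393.
Bottom layers = 10 × (89 + 4.15) = 931.5 s.
Remaining layers = 383 × (10.5 + 4.15), so 5610.95 s.
Sum: 931.5 + 5610.95 = 6542.45 s → 1.82 hours.

1.82 hours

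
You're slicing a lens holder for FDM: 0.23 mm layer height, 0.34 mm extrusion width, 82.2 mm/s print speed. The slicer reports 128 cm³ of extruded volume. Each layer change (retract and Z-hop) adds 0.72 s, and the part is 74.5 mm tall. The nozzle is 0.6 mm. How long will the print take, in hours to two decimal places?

Extrusion cross-section = 0.23 × 0.34 = 0.0782 mm².
Total extruded path = 128000/0.0782 = 1636828.6 mm.
Time extruding: 1636828.6 / 82.2 → 19912.8 s.
Number of layers: 74.5 / 0.23 → 324 (rounded up).
Non-print overhead: 324 × 0.72 → 233.28 s.
Altogether 19912.8 + 233.28 = 20146.08 s, i.e. 5.60 hours.

5.60 hours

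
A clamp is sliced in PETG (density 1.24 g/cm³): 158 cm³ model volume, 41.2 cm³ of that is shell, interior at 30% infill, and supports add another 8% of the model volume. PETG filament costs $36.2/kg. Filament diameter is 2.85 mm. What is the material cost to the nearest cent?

Volume inside the shell = 158 − 41.2, so 116.8 cm³.
Deposited infill: 0.30 × 116.8 → 35.04 cm³.
Support = 0.08 × 158 = 12.64 cm³.
Deposited volume = 41.2 + 35.04 + 12.64 = 88.88 cm³.
Mass: 88.88 × 1.24 → 110.2112 g.
Cost = 110.2112 g / 1000 × $36.2/kg = $3.99.

$3.99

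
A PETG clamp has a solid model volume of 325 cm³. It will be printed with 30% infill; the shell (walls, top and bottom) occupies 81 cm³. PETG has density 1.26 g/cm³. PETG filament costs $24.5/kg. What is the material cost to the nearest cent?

Interior volume: 325 − 81 → 244 cm³.
Deposited infill: 0.30 × 244 → 73.2 cm³.
Total printed volume = 81 + 73.2, so 154.2 cm³.
Mass: 154.2 × 1.26 → 194.292 g.
At $24.5/kg: 194.292/1000 × 24.5 = $4.76.

$4.76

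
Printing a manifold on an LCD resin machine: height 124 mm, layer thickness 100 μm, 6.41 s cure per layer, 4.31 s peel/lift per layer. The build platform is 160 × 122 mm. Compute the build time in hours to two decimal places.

Layers = ⌈124/0.1⌉ = 1240.
Per-layer time = 6.41 + 4.31 = 10.72 s.
Build time: 1240 × 10.72 s = 13292.8 s, i.e. 3.69 hours.

3.69 hours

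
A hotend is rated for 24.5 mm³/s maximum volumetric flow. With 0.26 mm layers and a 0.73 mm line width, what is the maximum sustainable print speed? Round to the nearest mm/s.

A = 0.26 × 0.73 = 0.1898 mm².
Max speed = 24.5 / 0.1898 = 129.08 ≈ 129 mm/s.

129 mm/s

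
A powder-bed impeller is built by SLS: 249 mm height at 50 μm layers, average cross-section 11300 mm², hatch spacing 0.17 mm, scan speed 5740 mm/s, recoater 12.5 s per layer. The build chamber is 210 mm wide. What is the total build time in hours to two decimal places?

33.31 hours

Number of layers: 249 / 0.05 → 4980 (rounded up).
Scan path per layer: 11300 / 0.17 → 66470.6 mm.
Scan time per layer: 66470.6 / 5740 → 11.5802 s.
Time per layer: 11.5802 + 12.5 → 24.0802 s.
Build time = 4980 × 24.0802 = 119919.396 s = 33.31 hours.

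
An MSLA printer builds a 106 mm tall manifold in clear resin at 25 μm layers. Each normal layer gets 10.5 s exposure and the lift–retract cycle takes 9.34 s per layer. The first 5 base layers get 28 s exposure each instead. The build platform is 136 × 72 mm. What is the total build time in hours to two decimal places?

Number of layers: 106 / 0.025 → 4240 (rounded up).
Base layers = 5 × (28 + 9.34) = 186.7 s.
Remaining layers: 4235 × (10.5 + 9.34) → 84022.4 s.
Total = 186.7 + 84022.4 = 84209.1 s = 23.39 hours.

23.39 hours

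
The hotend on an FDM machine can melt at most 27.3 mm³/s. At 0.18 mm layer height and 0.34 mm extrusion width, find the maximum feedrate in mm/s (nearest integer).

A: 0.18 × 0.34 → 0.0612 mm².
Max speed = 27.3 / 0.0612 = 446.08 ≈ 446 mm/s.

446 mm/s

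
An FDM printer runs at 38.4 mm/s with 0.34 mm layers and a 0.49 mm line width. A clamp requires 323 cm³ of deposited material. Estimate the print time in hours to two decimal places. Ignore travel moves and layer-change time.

14.02 hours

Bead cross-section: 0.34 × 0.49 → 0.1666 mm².
Toolpath length = 323 cm³ / 0.1666 mm² = 323000 / 0.1666 = 1938775.5 mm.
Time extruding = 1938775.5 / 38.4, so 50488.9 s.
Converting: 50488.9 s = 14.02 hours.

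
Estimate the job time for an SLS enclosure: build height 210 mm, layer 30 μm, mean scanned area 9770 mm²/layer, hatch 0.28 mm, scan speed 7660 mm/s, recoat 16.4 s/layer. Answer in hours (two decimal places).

40.75 hours

Layers = ⌈210/0.03⌉ = 7000.
Hatch length per layer: 9770 / 0.28 → 34892.9 mm.
Laser time per layer = 34892.9 / 7660, so 4.5552 s.
Layer cycle: 4.5552 + 16.4 → 20.9552 s.
7000 layers × 20.9552 s/layer = 146686.4 s, i.e. 40.75 hours.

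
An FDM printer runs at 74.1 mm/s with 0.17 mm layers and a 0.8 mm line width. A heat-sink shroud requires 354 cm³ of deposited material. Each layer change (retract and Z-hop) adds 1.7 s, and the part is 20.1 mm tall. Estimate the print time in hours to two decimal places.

9.81 hours

Line area: 0.17 × 0.8 → 0.136 mm².
Total extruded path = 354000/0.136 = 2602941.2 mm.
Extrusion time: 2602941.2 / 74.1 → 35127.4 s.
Number of layers: 20.1 / 0.17 → 119 (rounded up).
Non-print overhead = 119 × 1.7 = 202.3 s.
Altogether 35127.4 + 202.3 = 35329.7 s, i.e. 9.81 hours.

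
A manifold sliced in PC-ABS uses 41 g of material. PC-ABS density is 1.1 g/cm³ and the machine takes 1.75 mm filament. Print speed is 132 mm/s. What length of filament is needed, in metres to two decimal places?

15.50 m

Volume = 41 g / 1.1 g·cm⁻³ = 37.2727 cm³ = 37272.7 mm³.
Filament cross-section = π × (1.75/2)² = 2.4053 mm².
L = V/A = 37272.7/2.4053 = 15496.07 mm → 15.50 m.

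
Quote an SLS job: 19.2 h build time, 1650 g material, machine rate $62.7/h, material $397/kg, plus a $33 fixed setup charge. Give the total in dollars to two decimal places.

$1891.89

Machine-time cost = 62.7 × 19.2, so $1203.84.
Material cost = 397 × 1650/1000 = $655.05.
Total = 1203.84 + 655.05 + 33 = $1891.89.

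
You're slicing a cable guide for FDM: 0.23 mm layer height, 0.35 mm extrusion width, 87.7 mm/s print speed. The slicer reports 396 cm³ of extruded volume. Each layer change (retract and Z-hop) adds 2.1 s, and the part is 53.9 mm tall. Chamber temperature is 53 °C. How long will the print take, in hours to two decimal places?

15.72 hours

Line area = 0.23 × 0.35 = 0.0805 mm².
Path length: 396000 mm³ / 0.0805 mm² → 4919254.7 mm.
Time extruding: 4919254.7 / 87.7 → 56091.8 s.
Layer count = ceil(53.9 / 0.23) = 235.
Layer-change overhead = 235 × 2.1, so 493.5 s.
Altogether 56091.8 + 493.5 = 56585.3 s, i.e. 15.72 hours.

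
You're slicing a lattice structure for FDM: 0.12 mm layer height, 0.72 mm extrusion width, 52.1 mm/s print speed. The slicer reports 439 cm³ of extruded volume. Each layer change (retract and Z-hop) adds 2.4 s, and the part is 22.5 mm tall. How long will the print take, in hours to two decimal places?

27.22 hours

Extrusion cross-section: 0.12 × 0.72 → 0.0864 mm².
Toolpath length = 439 cm³ / 0.0864 mm² = 439000 / 0.0864 = 5081018.5 mm.
Print-move time = 5081018.5 / 52.1 = 97524.3 s.
Layer count = ceil(22.5 / 0.12) = 188.
Non-print overhead: 188 × 2.4 → 451.2 s.
Total = 97524.3 + 451.2 = 97975.5 s = 27.22 hours.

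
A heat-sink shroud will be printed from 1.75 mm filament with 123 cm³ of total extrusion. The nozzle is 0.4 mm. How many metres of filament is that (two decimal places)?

Cross-section of 1.75 mm filament: π·(1.75/2)² = 2.4053 mm².
Length = 123 cm³ / 2.4053 mm² = 123000 / 2.4053 = 51137.07 mm = 51.14 m.

51.14 m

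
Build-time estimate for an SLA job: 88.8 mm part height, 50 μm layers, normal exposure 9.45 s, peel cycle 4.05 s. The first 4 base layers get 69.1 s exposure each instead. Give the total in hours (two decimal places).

Number of layers: 88.8 / 0.05 → 1776 (rounded up).
Base layers = 4 × (69.1 + 4.05), so 292.6 s.
Regular layers = 1772 × (9.45 + 4.05) = 23922 s.
Total = 292.6 + 23922 = 24214.6 s = 6.73 hours.

6.73 hours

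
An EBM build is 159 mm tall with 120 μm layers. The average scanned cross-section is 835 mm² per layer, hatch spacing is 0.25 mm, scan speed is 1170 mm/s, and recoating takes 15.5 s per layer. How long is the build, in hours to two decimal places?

Number of layers: 159 / 0.12 → 1325 (rounded up).
Scan path per layer: 835 / 0.25 → 3340 mm.
Per-layer scan time = 3340 / 1170 = 2.8547 s.
Per-layer time = 2.8547 + 15.5, so 18.3547 s.
1325 layers × 18.3547 s/layer = 24319.9775 s, i.e. 6.76 hours.

6.76 hours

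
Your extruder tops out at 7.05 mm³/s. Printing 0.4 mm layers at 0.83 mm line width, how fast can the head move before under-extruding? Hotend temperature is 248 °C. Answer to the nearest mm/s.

Extrusion cross-section: 0.4 × 0.83 → 0.332 mm².
v_max = Q/A = 7.05/0.332 = 21.23 mm/s → 21 mm/s.

21 mm/s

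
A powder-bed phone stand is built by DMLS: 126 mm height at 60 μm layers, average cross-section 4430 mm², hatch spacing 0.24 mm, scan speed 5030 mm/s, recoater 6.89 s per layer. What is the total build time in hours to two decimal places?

Layers = ⌈126/0.06⌉ = 2100.
Scan path per layer: 4430 / 0.24 → 18458.3 mm.
Per-layer scan time = 18458.3 / 5030, so 3.6696 s.
Layer cycle: 3.6696 + 6.89 → 10.5596 s.
2100 layers × 10.5596 s/layer = 22175.16 s, i.e. 6.16 hours.

6.16 hours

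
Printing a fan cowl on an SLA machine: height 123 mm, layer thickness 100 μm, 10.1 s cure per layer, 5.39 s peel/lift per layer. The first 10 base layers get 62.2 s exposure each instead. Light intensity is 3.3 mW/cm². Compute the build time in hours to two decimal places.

5.44 hours

Layers = ⌈123/0.1⌉ = 1230.
Base layers = 10 × (62.2 + 5.39), so 675.9 s.
Normal layers = 1220 × (10.1 + 5.39), so 18897.8 s.
Total = 675.9 + 18897.8 = 19573.7 s = 5.44 hours.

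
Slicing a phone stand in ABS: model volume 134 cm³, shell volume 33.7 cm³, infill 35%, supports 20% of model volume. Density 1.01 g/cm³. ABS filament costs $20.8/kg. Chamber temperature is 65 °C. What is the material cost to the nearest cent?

$2.01

Volume inside the shell = 134 − 33.7, so 100.3 cm³.
Deposited infill = 0.35 × 100.3, so 35.105 cm³.
Support = 0.20 × 134, so 26.8 cm³.
Total printed volume: 33.7 + 35.105 + 26.8 → 95.605 cm³.
Mass = 95.605 × 1.01, so 96.56105 g.
Cost = 96.56105 g / 1000 × $20.8/kg = $2.01.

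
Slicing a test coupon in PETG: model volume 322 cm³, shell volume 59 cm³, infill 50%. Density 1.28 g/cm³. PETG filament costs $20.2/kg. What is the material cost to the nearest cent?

$4.93

Infill region = 322 − 59, so 263 cm³.
Infill volume: 0.50 × 263 → 131.5 cm³.
Deposited volume = 59 + 131.5 = 190.5 cm³.
Mass = 190.5 × 1.28 = 243.84 g.
At $20.2/kg: 243.84/1000 × 20.2 = $4.93.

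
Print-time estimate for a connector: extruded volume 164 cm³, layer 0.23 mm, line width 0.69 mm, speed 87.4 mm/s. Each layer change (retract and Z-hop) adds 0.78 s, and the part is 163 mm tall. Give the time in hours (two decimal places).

Bead cross-section = 0.23 × 0.69 = 0.1587 mm².
Toolpath length = 164 cm³ / 0.1587 mm² = 164000 / 0.1587 = 1033396.3 mm.
Extrusion time = 1033396.3 / 87.4, so 11823.8 s.
Layer count = ceil(163 / 0.23) = 709.
Non-print overhead = 709 × 0.78 = 553.02 s.
Total = 11823.8 + 553.02 = 12376.82 s = 3.44 hours.

3.44 hours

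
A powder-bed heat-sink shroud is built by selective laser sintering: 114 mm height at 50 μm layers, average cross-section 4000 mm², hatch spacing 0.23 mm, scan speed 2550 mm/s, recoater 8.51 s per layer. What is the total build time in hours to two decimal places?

Layers = ⌈114/0.05⌉ = 2280.
Per-layer scan distance = 4000 / 0.23 = 17391.3 mm.
Scan time per layer = 17391.3 / 2550, so 6.8201 s.
Per-layer time = 6.8201 + 8.51, so 15.3301 s.
Build time = 2280 × 15.3301 = 34952.628 s = 9.71 hours.

9.71 hours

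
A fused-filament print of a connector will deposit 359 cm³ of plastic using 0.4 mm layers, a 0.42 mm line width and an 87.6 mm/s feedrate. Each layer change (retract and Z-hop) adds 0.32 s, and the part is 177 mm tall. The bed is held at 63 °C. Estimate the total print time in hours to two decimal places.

Bead cross-section: 0.4 × 0.42 → 0.168 mm².
Toolpath length = 359 cm³ / 0.168 mm² = 359000 / 0.168 = 2136904.8 mm.
Print-move time = 2136904.8 / 87.6, so 24393.9 s.
Layers = ⌈177/0.4⌉ = 443.
Layer-change overhead = 443 × 0.32 = 141.76 s.
Total = 24393.9 + 141.76 = 24535.66 s = 6.82 hours.

6.82 hours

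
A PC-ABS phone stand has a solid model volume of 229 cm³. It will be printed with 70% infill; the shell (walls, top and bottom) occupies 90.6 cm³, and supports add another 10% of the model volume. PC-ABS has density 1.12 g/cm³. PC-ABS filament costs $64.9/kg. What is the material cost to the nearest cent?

$15.29

Interior volume = 229 − 90.6 = 138.4 cm³.
Infill volume = 0.70 × 138.4 = 96.88 cm³.
Support = 0.10 × 229, so 22.9 cm³.
Total extruded: 90.6 + 96.88 + 22.9 → 210.38 cm³.
Mass = 210.38 × 1.12 = 235.6256 g.
Cost = 235.6256 g / 1000 × $64.9/kg = $15.29.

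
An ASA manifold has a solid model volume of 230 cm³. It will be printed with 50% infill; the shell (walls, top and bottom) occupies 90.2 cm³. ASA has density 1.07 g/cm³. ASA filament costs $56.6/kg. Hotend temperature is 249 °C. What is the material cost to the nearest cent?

Volume inside the shell: 230 − 90.2 → 139.8 cm³.
Deposited infill = 0.50 × 139.8 = 69.9 cm³.
Total printed volume = 90.2 + 69.9, so 160.1 cm³.
Mass = 160.1 × 1.07 = 171.307 g.
Cost = 171.307 g / 1000 × $56.6/kg = $9.70.

$9.70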